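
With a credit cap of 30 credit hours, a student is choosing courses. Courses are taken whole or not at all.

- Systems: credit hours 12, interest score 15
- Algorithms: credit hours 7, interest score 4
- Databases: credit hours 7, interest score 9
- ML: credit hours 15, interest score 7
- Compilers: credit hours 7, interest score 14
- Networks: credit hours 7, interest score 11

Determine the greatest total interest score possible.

40

Systems + Databases + Compilers: credit hours 12 + 7 + 7 = 26 ≤ 30, interest score 15 + 9 + 14 = 38.
Algorithms + Databases + Compilers + Networks: credit hours 7 + 7 + 7 + 7 = 28 ≤ 30, interest score 4 + 9 + 14 + 11 = 38.
Systems + Compilers + Networks: credit hours 12 + 7 + 7 = 26 ≤ 30, interest score 15 + 14 + 11 = 40.
Best is Systems, Compilers, and Networks with total interest score 40.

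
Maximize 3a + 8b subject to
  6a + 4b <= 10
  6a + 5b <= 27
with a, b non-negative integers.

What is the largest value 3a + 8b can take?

16

(a,b)=(0,2): 6·0+4·2=8≤10, 6·0+5·2=10≤27, objective 16.
(a,b)=(1,1): 6·1+4·1=10≤10, 6·1+5·1=11≤27, objective 11.
(a,b)=(0,1): 6·0+4·1=4≤10, 6·0+5·1=5≤27, objective 8.
Maximum is 16 at (a,b)=(0,2).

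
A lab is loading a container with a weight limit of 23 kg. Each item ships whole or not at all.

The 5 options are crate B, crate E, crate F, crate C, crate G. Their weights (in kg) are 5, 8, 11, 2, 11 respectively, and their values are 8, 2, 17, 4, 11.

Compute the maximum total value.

29

Allowing fractional choices, the relaxed optimum would be about 34.0, but items are indivisible.
crate B + crate F: weight 5 + 11 = 16 ≤ 23, value 8 + 17 = 25.
crate F + crate G: weight 11 + 11 = 22 ≤ 23, value 17 + 11 = 28.
crate B + crate F + crate C: weight 5 + 11 + 2 = 18 ≤ 23, value 8 + 17 + 4 = 29.
Best is crate B, crate F, and crate C with total value 29.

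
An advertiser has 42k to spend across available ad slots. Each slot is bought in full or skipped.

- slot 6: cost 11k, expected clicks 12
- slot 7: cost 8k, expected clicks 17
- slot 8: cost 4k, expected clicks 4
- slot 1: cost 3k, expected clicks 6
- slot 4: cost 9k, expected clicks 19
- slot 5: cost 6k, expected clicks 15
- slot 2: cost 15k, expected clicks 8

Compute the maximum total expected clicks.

73

Allowing fractional choices, the relaxed optimum would be about 73.5, but ad slots are indivisible.
slot 6 + slot 7 + slot 8 + slot 4 + slot 5: cost 11 + 8 + 4 + 9 + 6 = 38 ≤ 42, expected clicks 12 + 17 + 4 + 19 + 15 = 67.
slot 6 + slot 7 + slot 8 + slot 1 + slot 4 + slot 5: cost 11 + 8 + 4 + 3 + 9 + 6 = 41 ≤ 42, expected clicks 12 + 17 + 4 + 6 + 19 + 15 = 73.
slot 6 + slot 7 + slot 1 + slot 4 + slot 5: cost 11 + 8 + 3 + 9 + 6 = 37 ≤ 42, expected clicks 12 + 17 + 6 + 19 + 15 = 69.
Best is slot 6, slot 7, slot 8, slot 1, slot 4, and slot 5 with total expected clicks 73.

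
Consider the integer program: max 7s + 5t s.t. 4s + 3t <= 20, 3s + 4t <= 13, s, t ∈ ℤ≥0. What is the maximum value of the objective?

Relaxing integrality, the LP optimum is 30.33 at (s,t) = (4.33, 0), which is not an integer point.
(s,t)=(4,0) is feasible, giving 28.
(s,t)=(3,1) is feasible, giving 26.
No feasible integer point exceeds 28.

28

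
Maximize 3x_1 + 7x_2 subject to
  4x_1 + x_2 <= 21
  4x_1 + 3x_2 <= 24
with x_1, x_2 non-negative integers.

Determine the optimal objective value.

(x_1,x_2)=(0,8): 4·0+1·8=8≤21, 4·0+3·8=24≤24, objective 56.
(x_1,x_2)=(0,7): 4·0+1·7=7≤21, 4·0+3·7=21≤24, objective 49.
No feasible integer point exceeds 56.

56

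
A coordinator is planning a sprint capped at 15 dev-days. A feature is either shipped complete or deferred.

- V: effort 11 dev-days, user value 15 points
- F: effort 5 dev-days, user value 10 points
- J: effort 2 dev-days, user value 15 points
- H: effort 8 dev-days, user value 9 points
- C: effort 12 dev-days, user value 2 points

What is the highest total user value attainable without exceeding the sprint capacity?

Take F, J, and H: effort 5 + 2 + 8 = 15 ≤ 15, user value 10 + 15 + 9 = 34.
No other feasible combination does better.

34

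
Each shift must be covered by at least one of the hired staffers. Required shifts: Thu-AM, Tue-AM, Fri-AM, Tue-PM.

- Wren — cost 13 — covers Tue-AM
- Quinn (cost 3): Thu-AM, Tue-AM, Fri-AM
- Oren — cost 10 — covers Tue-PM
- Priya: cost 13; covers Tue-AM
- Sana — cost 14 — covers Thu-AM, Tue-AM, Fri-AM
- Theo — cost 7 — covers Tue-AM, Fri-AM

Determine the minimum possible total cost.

13

Choose Quinn and Oren: together they cover Thu-AM, Tue-AM, Fri-AM, Tue-PM — every shift.
Total cost: 3 + 10 = 13.
No cover costs less than 13.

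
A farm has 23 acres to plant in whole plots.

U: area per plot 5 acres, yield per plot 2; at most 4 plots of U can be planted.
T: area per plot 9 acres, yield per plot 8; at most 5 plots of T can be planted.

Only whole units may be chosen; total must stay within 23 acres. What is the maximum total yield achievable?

T has the best ratio (8/9); taking only T gives at most 2×8 = 16 (stopped by the area limit).
Mixing does better — 1×U and 2×T: area 23 ≤ 23, yield 1·2 + 2·8 = 18.

18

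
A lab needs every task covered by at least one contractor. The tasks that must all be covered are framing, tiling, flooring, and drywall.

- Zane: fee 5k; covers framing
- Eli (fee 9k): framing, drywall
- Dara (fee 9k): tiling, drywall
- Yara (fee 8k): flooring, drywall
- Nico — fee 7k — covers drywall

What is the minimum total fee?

22

Choose Zane, Dara, and Yara: together they cover framing, tiling, flooring, drywall — every task.
Total fee: 5 + 9 + 8 = 22.
No cover costs less than 22.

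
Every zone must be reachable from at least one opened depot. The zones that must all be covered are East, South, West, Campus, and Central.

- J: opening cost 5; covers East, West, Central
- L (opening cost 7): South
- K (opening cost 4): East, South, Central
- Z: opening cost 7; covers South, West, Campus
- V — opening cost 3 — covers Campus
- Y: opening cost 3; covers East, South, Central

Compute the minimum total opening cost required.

This is a weighted set-cover instance.
The greedy cost-per-new-zone heuristic would pick Y, V, and J for 11, but a cheaper cover exists.
Choose Z and Y: together they cover East, South, West, Campus, Central — every zone.
Total opening cost: 7 + 3 = 10.
No cover costs less than 10.

10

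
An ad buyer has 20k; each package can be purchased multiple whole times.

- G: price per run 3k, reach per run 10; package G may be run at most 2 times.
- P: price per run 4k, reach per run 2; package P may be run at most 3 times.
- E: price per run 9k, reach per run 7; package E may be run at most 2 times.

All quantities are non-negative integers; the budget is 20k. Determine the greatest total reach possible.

Take 2×G, 1×P, and 1×E: price 19 ≤ 20, reach 2·10 + 1·2 + 1·7 = 29.
G has the best ratio (10/3) and is taken to its limit of 2; remaining capacity is filled optimally with the others.

29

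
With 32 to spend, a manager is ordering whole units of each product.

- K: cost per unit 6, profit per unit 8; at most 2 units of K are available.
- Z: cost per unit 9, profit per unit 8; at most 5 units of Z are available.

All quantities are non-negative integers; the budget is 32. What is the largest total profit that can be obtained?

K has the best ratio (8/6); taking only K gives at most 2×8 = 16 (stopped by the supply cap of 2).
Mixing does better — 2×K and 2×Z: cost 30 ≤ 32, profit 2·8 + 2·8 = 32.

32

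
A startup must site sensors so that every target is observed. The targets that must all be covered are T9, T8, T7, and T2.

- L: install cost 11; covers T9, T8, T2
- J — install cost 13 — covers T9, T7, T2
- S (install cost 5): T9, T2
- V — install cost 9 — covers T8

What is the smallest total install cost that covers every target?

The greedy cost-per-new-target heuristic would pick S, V, and J for 27, but a cheaper cover exists.
Choose J and V: together they cover T9, T8, T7, T2 — every target.
Total install cost: 13 + 9 = 22.
No cover costs less than 22.

22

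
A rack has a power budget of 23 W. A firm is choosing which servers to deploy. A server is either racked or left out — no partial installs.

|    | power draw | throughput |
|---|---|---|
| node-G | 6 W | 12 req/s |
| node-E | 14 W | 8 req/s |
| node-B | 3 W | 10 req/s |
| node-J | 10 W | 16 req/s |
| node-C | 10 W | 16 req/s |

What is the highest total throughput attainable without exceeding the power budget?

Allowing fractional choices, the relaxed optimum would be about 44.4, but servers are indivisible.
node-G + node-B + node-J: power draw 6 + 3 + 10 = 19 ≤ 23, throughput 12 + 10 + 16 = 38.
node-B + node-J + node-C: power draw 3 + 10 + 10 = 23 ≤ 23, throughput 10 + 16 + 16 = 42.
Best is node-B, node-J, and node-C with total throughput 42.

42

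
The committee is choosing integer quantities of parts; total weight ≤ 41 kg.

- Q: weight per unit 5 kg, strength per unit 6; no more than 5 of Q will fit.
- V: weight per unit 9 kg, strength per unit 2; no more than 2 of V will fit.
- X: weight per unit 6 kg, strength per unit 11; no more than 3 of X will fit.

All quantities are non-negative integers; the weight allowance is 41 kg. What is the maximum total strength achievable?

57

4×Q and 3×X: weight 38 ≤ 41, strength 4·6 + 3·11 = 57.
5×Q and 2×X: weight 37 ≤ 41, strength 5·6 + 2·11 = 52.
Best is 57.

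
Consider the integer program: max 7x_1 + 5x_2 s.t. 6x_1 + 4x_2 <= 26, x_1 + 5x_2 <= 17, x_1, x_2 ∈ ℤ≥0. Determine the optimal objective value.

(x_1,x_2)=(3,2) is feasible, giving 31.
(x_1,x_2)=(2,3) is feasible, giving 29.
(x_1,x_2)=(3,1) is feasible, giving 26.
The best lattice point is (3,2), giving 31.

31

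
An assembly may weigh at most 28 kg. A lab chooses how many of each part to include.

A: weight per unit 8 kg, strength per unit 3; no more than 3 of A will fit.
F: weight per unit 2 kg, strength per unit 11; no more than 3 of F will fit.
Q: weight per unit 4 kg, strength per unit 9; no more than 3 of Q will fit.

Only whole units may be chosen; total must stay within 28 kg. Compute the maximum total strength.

63

Take 1×A, 3×F, and 3×Q: weight 26 ≤ 28, strength 1·3 + 3·11 + 3·9 = 63.
F has the best ratio (11/2) and is taken to its limit of 3; remaining capacity is filled optimally with the others.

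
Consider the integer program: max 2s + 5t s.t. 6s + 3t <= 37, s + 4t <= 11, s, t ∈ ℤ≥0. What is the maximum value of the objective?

16

Relaxing integrality, the LP optimum is 17.86 at (s,t) = (5.48, 1.38), which is not an integer point.
(s,t)=(3,2): 6·3+3·2=24≤37, 1·3+4·2=11≤11, objective 16.
(s,t)=(5,1): 6·5+3·1=33≤37, 1·5+4·1=9≤11, objective 15.
(s,t)=(2,2): 6·2+3·2=18≤37, 1·2+4·2=10≤11, objective 14.
No feasible integer point exceeds 16.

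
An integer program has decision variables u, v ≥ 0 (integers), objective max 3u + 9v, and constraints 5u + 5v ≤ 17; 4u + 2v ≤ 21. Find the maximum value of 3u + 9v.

27

(u,v)=(0,3): 5·0+5·3=15≤17, 4·0+2·3=6≤21, objective 27.
(u,v)=(1,2): 5·1+5·2=15≤17, 4·1+2·2=8≤21, objective 21.
(u,v)=(0,2): 5·0+5·2=10≤17, 4·0+2·2=4≤21, objective 18.
The best lattice point is (0,3), giving 27.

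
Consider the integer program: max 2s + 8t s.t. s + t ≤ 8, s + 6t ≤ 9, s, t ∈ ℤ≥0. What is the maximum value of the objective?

16

(s,t)=(8,0): 1·8+1·0=8≤8, 1·8+6·0=8≤9, objective 16.
(s,t)=(7,0): 1·7+1·0=7≤8, 1·7+6·0=7≤9, objective 14.
(s,t)=(6,0): 1·6+1·0=6≤8, 1·6+6·0=6≤9, objective 12.
No feasible integer point exceeds 16.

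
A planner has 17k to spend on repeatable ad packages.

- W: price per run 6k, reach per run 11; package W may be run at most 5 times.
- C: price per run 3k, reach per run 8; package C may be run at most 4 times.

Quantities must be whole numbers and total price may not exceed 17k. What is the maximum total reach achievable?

35

This is a bounded integer knapsack.
C has the best ratio (8/3); taking only C gives at most 4×8 = 32 (stopped by the supply cap of 4).
Mixing does better — 1×W and 3×C: price 15 ≤ 17, reach 1·11 + 3·8 = 35.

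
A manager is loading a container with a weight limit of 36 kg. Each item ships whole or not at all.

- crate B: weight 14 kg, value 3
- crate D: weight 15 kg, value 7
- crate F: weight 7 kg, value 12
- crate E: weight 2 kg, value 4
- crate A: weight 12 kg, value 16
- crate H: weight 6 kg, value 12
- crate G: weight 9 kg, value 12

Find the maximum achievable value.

56

Take crate F, crate E, crate A, crate H, and crate G: weight 7 + 2 + 12 + 6 + 9 = 36 ≤ 36, value 12 + 4 + 16 + 12 + 12 = 56.
No other feasible combination does better.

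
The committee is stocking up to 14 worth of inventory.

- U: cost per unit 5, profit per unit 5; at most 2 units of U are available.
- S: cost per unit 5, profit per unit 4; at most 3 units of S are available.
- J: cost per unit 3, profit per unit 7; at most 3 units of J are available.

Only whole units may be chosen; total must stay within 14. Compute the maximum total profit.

1×S and 3×J: cost 14 ≤ 14, profit 1·4 + 3·7 = 25.
1×U and 3×J: cost 14 ≤ 14, profit 1·5 + 3·7 = 26.
Best is 26.

26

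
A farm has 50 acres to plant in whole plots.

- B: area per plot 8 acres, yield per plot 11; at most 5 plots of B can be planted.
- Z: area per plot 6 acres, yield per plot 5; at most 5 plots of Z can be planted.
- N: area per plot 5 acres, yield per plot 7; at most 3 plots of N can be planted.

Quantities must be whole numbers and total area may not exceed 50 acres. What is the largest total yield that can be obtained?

69

5×B and 2×N: area 50 ≤ 50, yield 5·11 + 2·7 = 69.
4×B and 3×N: area 47 ≤ 50, yield 4·11 + 3·7 = 65.
Best is 69.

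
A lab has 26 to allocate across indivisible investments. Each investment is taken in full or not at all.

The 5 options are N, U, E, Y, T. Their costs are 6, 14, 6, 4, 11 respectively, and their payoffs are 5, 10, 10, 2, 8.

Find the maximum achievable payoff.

25

N + U + E: cost 6 + 14 + 6 = 26 ≤ 26, payoff 5 + 10 + 10 = 25.
N + E + T: cost 6 + 6 + 11 = 23 ≤ 26, payoff 5 + 10 + 8 = 23.
Best is N, U, and E with total payoff 25.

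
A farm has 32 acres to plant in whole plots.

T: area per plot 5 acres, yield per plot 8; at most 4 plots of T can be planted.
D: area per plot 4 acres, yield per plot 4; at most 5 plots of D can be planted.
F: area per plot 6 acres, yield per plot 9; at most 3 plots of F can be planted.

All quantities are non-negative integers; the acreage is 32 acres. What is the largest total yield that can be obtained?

T has the best ratio (8/5); taking only T gives at most 4×8 = 32 (stopped by the supply cap of 4).
Mixing does better — 4×T and 2×F: area 32 ≤ 32, yield 4·8 + 2·9 = 50.

50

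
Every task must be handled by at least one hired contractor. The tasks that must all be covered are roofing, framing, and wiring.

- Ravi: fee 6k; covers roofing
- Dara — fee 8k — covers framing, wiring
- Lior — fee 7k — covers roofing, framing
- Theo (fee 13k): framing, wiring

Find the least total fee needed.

Choose Ravi and Dara: together they cover roofing, framing, wiring — every task.
Total fee: 6 + 8 = 14.

14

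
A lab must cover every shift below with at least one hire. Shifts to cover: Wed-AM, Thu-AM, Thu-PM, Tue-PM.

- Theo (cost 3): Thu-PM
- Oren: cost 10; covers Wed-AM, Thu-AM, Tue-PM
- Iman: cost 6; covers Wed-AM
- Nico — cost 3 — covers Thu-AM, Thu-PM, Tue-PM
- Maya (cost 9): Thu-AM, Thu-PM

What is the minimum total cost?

This is a weighted set-cover instance.
Choose Iman and Nico: together they cover Wed-AM, Thu-AM, Thu-PM, Tue-PM — every shift.
Total cost: 6 + 3 = 9.
No cover costs less than 9.

9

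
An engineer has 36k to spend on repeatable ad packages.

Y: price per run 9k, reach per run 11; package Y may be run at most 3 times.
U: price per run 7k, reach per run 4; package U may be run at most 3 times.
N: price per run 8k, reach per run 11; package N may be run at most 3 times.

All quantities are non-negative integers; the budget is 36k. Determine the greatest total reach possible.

44

N has the best ratio (11/8); taking only N gives at most 3×11 = 33 (stopped by the supply cap of 3).
Mixing does better — 1×Y and 3×N: price 33 ≤ 36, reach 1·11 + 3·11 = 44.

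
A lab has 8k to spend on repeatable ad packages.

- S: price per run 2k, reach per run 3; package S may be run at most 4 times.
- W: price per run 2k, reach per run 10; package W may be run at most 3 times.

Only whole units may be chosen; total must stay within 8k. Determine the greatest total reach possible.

1×S and 3×W: price 8 ≤ 8, reach 1·3 + 3·10 = 33.
3×W: price 6 ≤ 8, reach 3·10 = 30.
Best is 33.

33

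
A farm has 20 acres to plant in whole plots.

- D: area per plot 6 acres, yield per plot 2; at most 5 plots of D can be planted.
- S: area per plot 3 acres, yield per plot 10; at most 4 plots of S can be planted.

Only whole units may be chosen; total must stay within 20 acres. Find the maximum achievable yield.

S has the best ratio (10/3); taking only S gives at most 4×10 = 40 (stopped by the supply cap of 4).
Mixing does better — 1×D and 4×S: area 18 ≤ 20, yield 1·2 + 4·10 = 42.

42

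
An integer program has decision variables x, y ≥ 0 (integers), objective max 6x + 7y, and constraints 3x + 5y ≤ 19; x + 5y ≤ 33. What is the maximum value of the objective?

36

(x,y)=(6,0): 3·6+5·0=18≤19, 1·6+5·0=6≤33, objective 36.
(x,y)=(5,0): 3·5+5·0=15≤19, 1·5+5·0=5≤33, objective 30.
The best lattice point is (6,0), giving 36.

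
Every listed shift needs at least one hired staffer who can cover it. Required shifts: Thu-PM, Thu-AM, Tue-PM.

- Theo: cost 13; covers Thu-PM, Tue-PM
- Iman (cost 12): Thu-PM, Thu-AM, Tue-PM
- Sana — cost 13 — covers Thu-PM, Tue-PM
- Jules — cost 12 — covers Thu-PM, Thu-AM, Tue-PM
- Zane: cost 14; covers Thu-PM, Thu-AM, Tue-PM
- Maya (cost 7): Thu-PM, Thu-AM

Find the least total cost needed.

12

This is a weighted set-cover instance.
The greedy cost-per-new-shift heuristic would pick Maya and Iman for 19, but a cheaper cover exists.
Iman alone covers Thu-PM, Thu-AM, Tue-PM — every shift.
Total cost: 12.
No cover costs less than 12.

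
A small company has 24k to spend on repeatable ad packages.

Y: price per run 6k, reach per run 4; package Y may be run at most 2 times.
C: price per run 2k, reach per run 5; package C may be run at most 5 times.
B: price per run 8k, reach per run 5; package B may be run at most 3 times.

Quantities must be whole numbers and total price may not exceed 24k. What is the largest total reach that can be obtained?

34

1×Y, 5×C, and 1×B: price 24 ≤ 24, reach 1·4 + 5·5 + 1·5 = 34.
2×Y and 5×C: price 22 ≤ 24, reach 2·4 + 5·5 = 33.
Best is 34.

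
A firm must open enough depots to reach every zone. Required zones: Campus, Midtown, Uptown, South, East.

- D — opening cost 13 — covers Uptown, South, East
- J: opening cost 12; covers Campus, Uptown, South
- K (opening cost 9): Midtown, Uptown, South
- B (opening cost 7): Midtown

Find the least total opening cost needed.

The greedy cost-per-new-zone heuristic would pick K, J, and D for 34, but a cheaper cover exists.
Choose D, J, and B: together they cover Campus, Midtown, Uptown, South, East — every zone.
Total opening cost: 13 + 12 + 7 = 32.
No cover costs less than 32.

32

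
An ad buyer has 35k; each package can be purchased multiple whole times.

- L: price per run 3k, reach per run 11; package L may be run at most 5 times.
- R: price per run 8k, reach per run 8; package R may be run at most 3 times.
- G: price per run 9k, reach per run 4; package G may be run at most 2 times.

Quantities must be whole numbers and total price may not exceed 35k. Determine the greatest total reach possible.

L has the best ratio (11/3); taking only L gives at most 5×11 = 55 (stopped by the supply cap of 5).
Mixing does better — 5×L and 2×R: price 31 ≤ 35, reach 5·11 + 2·8 = 71.

71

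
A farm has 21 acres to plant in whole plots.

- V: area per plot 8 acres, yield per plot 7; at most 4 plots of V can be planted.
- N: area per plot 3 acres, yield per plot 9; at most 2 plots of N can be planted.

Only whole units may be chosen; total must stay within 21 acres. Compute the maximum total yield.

This is a bounded integer knapsack.
Take 1×V and 2×N: area 14 ≤ 21, yield 1·7 + 2·9 = 25.
N has the best ratio (9/3) and is taken to its limit of 2; remaining capacity is filled optimally with the others.

25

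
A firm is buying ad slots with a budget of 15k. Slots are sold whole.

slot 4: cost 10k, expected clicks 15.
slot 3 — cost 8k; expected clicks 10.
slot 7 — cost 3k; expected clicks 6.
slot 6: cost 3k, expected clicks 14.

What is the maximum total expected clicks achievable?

This is an integer program with binary decision variables.
slot 3 + slot 7 + slot 6: cost 8 + 3 + 3 = 14 ≤ 15, expected clicks 10 + 6 + 14 = 30.
slot 4 + slot 6: cost 10 + 3 = 13 ≤ 15, expected clicks 15 + 14 = 29.
Best is slot 3, slot 7, and slot 6 with total expected clicks 30.

30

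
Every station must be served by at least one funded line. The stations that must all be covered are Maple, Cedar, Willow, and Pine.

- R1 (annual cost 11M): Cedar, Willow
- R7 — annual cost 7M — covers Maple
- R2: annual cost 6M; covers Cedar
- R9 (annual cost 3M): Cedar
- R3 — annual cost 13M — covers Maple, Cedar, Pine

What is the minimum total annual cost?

This is an integer covering problem.
The greedy cost-per-new-station heuristic would pick R9, R3, and R1 for 27, but a cheaper cover exists.
Choose R1 and R3: together they cover Maple, Cedar, Willow, Pine — every station.
Total annual cost: 11 + 13 = 24.
No cover costs less than 24.

24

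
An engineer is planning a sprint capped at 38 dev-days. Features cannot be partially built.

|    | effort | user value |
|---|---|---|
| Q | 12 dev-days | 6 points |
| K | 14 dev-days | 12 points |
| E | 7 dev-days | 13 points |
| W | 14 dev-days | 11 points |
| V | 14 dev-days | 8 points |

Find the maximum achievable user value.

Allowing fractional choices, the relaxed optimum would be about 37.7, but features are indivisible.
K + E + W: effort 14 + 7 + 14 = 35 ≤ 38, user value 12 + 13 + 11 = 36.
K + E + V: effort 14 + 7 + 14 = 35 ≤ 38, user value 12 + 13 + 8 = 33.
Best is K, E, and W with total user value 36.

36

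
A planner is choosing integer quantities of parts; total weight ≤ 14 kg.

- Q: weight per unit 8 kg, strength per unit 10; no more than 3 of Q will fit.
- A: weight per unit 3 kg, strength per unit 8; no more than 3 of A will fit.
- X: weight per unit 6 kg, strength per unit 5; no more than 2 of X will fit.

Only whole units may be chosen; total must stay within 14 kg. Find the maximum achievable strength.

26

This is a bounded integer knapsack.
A has the best ratio (8/3); taking only A gives at most 3×8 = 24 (stopped by the supply cap of 3).
Mixing does better — 1×Q and 2×A: weight 14 ≤ 14, strength 1·10 + 2·8 = 26.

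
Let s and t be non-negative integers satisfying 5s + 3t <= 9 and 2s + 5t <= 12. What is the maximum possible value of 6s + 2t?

8

The continuous relaxation peaks at (1.8, 0) with value 10.80; rounding to a feasible lattice point costs some objective.
(s,t)=(1,1): 5·1+3·1=8≤9, 2·1+5·1=7≤12, objective 8.
(s,t)=(1,0): 5·1+3·0=5≤9, 2·1+5·0=2≤12, objective 6.
The best lattice point is (1,1), giving 8.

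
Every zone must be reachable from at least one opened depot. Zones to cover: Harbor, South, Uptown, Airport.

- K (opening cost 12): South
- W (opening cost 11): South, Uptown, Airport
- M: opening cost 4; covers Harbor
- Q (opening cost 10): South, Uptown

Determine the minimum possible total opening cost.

Choose W and M: together they cover Harbor, South, Uptown, Airport — every zone.
Total opening cost: 11 + 4 = 15.
No cover costs less than 15.

15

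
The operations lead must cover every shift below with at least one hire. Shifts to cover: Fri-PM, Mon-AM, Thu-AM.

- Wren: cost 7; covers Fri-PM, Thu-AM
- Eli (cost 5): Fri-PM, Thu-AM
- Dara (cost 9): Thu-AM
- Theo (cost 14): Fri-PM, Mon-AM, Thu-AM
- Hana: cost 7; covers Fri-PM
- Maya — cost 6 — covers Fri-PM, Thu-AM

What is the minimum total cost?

This is an integer covering problem.
Theo alone covers Fri-PM, Mon-AM, Thu-AM — every shift.
Total cost: 14.

14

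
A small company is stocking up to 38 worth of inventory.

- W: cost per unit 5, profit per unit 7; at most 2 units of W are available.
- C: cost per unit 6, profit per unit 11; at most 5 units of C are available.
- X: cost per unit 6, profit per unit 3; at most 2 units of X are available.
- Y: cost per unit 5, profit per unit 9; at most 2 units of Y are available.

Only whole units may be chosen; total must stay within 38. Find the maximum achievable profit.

65

C has the best ratio (11/6); taking only C gives at most 5×11 = 55 (stopped by the supply cap of 5).
Mixing does better — 2×W, 3×C, and 2×Y: cost 38 ≤ 38, profit 2·7 + 3·11 + 2·9 = 65.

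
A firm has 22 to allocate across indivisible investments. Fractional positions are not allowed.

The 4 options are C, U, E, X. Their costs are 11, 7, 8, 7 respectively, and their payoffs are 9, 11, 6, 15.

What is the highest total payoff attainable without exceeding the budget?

Allowing fractional choices, the relaxed optimum would be about 32.5, but investments are indivisible.
U + E + X: cost 7 + 8 + 7 = 22 ≤ 22, payoff 11 + 6 + 15 = 32.
C + X: cost 11 + 7 = 18 ≤ 22, payoff 9 + 15 = 24.
U + X: cost 7 + 7 = 14 ≤ 22, payoff 11 + 15 = 26.
Best is U, E, and X with total payoff 32.

32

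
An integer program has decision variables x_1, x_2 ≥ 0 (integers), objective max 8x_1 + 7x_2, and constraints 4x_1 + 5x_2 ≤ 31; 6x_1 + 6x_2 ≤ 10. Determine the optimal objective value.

8

(x_1,x_2)=(1,0): 4·1+5·0=4≤31, 6·1+6·0=6≤10, objective 8.
(x_1,x_2)=(0,1): 4·0+5·1=5≤31, 6·0+6·1=6≤10, objective 7.
(x_1,x_2)=(0,0): 4·0+5·0=0≤31, 6·0+6·0=0≤10, objective 0.
The best lattice point is (1,0), giving 8.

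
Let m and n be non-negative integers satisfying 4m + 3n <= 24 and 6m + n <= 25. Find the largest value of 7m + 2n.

The continuous relaxation peaks at (3.64, 3.14) with value 31.79; rounding to a feasible lattice point costs some objective.
(m,n)=(4,1): 4·4+3·1=19≤24, 6·4+1·1=25≤25, objective 30.
(m,n)=(3,4): 4·3+3·4=24≤24, 6·3+1·4=22≤25, objective 29.
(m,n)=(4,0): 4·4+3·0=16≤24, 6·4+1·0=24≤25, objective 28.
(m,n)=(3,3): 4·3+3·3=21≤24, 6·3+1·3=21≤25, objective 27.
Maximum is 30 at (m,n)=(4,1).

30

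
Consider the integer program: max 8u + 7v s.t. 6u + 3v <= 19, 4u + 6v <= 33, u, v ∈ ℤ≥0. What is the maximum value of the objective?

36

The continuous relaxation peaks at (0.625, 5.08) with value 40.58; rounding to a feasible lattice point costs some objective.
(u,v)=(1,4): 6·1+3·4=18≤19, 4·1+6·4=28≤33, objective 36.
(u,v)=(0,5): 6·0+3·5=15≤19, 4·0+6·5=30≤33, objective 35.
(u,v)=(1,3): 6·1+3·3=15≤19, 4·1+6·3=22≤33, objective 29.
Maximum is 36 at (u,v)=(1,4).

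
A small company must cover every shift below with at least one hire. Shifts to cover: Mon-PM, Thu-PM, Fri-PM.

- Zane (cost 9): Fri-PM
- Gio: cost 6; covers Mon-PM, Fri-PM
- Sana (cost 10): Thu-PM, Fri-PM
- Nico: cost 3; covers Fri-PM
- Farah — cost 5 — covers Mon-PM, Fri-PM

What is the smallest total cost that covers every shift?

This is a weighted set-cover instance.
Choose Sana and Farah: together they cover Mon-PM, Thu-PM, Fri-PM — every shift.
Total cost: 10 + 5 = 15.
No cover costs less than 15.

15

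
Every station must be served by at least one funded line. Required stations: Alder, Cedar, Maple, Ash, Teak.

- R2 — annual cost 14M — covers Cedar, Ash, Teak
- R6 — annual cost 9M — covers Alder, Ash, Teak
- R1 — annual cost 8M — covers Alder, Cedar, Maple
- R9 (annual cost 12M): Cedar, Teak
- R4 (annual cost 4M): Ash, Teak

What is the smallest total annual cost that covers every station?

Choose R1 and R4: together they cover Alder, Cedar, Maple, Ash, Teak — every station.
Total annual cost: 8 + 4 = 12.

12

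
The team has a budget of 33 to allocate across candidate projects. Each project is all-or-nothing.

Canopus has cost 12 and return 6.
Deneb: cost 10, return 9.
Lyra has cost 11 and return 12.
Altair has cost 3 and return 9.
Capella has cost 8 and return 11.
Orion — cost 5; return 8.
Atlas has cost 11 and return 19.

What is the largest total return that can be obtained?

51

Take Lyra, Altair, Capella, and Atlas: cost 11 + 3 + 8 + 11 = 33 ≤ 33, return 12 + 9 + 11 + 19 = 51.
No other feasible combination does better.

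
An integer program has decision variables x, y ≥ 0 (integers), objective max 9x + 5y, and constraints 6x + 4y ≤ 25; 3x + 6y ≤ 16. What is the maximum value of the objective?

36

The continuous relaxation peaks at (4.17, 0) with value 37.50; rounding to a feasible lattice point costs some objective.
(x,y)=(4,0): 6·4+4·0=24≤25, 3·4+6·0=12≤16, objective 36.
(x,y)=(3,1): 6·3+4·1=22≤25, 3·3+6·1=15≤16, objective 32.
(x,y)=(3,0): 6·3+4·0=18≤25, 3·3+6·0=9≤16, objective 27.
The best lattice point is (4,0), giving 36.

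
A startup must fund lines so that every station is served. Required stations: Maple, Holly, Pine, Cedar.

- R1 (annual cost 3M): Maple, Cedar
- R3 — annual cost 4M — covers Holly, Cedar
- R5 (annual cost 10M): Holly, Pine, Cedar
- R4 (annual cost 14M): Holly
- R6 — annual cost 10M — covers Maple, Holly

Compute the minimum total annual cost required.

13

This is a weighted set-cover instance.
The greedy cost-per-new-station heuristic would pick R1, R3, and R5 for 17, but a cheaper cover exists.
Choose R1 and R5: together they cover Maple, Holly, Pine, Cedar — every station.
Total annual cost: 3 + 10 = 13.
No cover costs less than 13.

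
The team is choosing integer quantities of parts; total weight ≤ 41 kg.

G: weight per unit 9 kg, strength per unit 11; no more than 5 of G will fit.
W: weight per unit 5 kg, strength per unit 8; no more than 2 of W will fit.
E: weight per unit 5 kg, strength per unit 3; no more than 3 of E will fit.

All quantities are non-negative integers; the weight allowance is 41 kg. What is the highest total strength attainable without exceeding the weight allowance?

52

3×G and 2×W: weight 37 ≤ 41, strength 3·11 + 2·8 = 49.
4×G and 1×W: weight 41 ≤ 41, strength 4·11 + 1·8 = 52.
Best is 52.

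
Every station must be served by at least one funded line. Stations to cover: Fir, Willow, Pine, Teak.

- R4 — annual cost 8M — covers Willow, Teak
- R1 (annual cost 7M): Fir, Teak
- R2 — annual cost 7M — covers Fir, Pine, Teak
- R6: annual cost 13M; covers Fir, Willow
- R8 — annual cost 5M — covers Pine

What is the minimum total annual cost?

15

Choose R4 and R2: together they cover Fir, Willow, Pine, Teak — every station.
Total annual cost: 8 + 7 = 15.
No cover costs less than 15.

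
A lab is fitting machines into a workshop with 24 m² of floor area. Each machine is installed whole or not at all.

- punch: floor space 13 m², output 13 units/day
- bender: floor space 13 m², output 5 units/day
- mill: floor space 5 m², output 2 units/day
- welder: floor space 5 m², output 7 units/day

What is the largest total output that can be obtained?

This is a 0-1 knapsack instance.
Allowing fractional choices, the relaxed optimum would be about 22.4, but machines are indivisible.
punch + mill: floor space 13 + 5 = 18 ≤ 24, output 13 + 2 = 15.
punch + welder: floor space 13 + 5 = 18 ≤ 24, output 13 + 7 = 20.
punch + mill + welder: floor space 13 + 5 + 5 = 23 ≤ 24, output 13 + 2 + 7 = 22.
Best is punch, mill, and welder with total output 22.

22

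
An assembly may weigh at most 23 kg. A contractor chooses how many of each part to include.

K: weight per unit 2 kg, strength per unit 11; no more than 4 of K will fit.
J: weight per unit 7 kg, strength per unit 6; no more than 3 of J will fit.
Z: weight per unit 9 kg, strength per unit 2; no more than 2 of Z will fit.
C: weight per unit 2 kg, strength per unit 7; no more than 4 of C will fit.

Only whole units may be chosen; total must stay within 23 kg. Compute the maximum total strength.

78

K has the best ratio (11/2); taking only K gives at most 4×11 = 44 (stopped by the supply cap of 4).
Mixing does better — 4×K, 1×J, and 4×C: weight 23 ≤ 23, strength 4·11 + 1·6 + 4·7 = 78.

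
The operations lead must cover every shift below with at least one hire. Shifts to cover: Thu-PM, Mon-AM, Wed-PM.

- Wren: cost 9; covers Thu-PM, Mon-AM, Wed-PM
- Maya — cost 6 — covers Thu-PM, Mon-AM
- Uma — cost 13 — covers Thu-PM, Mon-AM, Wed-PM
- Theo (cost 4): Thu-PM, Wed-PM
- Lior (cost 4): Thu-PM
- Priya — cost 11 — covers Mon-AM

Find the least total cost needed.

Wren alone covers Thu-PM, Mon-AM, Wed-PM — every shift.
Total cost: 9.

9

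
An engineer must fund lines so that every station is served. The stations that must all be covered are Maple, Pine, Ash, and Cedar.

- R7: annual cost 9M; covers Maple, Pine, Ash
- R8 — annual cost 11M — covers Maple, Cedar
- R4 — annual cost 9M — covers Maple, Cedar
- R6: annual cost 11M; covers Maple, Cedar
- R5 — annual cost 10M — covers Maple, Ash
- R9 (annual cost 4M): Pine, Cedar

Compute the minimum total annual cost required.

Choose R7 and R9: together they cover Maple, Pine, Ash, Cedar — every station.
Total annual cost: 9 + 4 = 13.
No cover costs less than 13.

13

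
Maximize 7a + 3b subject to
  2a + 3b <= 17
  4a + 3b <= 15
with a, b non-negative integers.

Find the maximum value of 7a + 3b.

24

(a,b)=(3,1): 2·3+3·1=9≤17, 4·3+3·1=15≤15, objective 24.
(a,b)=(3,0): 2·3+3·0=6≤17, 4·3+3·0=12≤15, objective 21.
No feasible integer point exceeds 24.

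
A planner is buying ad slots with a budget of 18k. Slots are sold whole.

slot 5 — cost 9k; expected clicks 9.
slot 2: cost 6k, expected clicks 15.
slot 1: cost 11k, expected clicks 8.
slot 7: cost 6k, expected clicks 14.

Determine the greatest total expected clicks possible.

29

slot 2 + slot 7: cost 6 + 6 = 12 ≤ 18, expected clicks 15 + 14 = 29.
slot 5 + slot 7: cost 9 + 6 = 15 ≤ 18, expected clicks 9 + 14 = 23.
slot 5 + slot 2: cost 9 + 6 = 15 ≤ 18, expected clicks 9 + 15 = 24.
Best is slot 2 and slot 7 with total expected clicks 29.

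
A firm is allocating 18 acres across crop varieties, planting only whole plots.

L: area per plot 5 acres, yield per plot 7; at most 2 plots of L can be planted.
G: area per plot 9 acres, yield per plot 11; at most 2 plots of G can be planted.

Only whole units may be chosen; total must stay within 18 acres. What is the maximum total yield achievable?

22

This is a bounded integer knapsack.
L has the best ratio (7/5); taking only L gives at most 2×7 = 14 (stopped by the supply cap of 2).
Mixing does better — 2×G: area 18 ≤ 18, yield 2·11 = 22.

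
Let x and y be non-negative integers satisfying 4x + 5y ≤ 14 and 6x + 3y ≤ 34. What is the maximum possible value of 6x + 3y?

18

Relaxing integrality, the LP optimum is 21.00 at (x,y) = (3.5, 0), which is not an integer point.
(x,y)=(3,0): 4·3+5·0=12≤14, 6·3+3·0=18≤34, objective 18.
(x,y)=(2,1): 4·2+5·1=13≤14, 6·2+3·1=15≤34, objective 15.
Maximum is 18 at (x,y)=(3,0).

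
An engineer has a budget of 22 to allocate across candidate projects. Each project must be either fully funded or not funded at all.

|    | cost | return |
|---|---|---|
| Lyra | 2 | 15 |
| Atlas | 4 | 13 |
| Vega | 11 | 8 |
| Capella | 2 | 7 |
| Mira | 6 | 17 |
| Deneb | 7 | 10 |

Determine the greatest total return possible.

This is a 0-1 knapsack instance.
Lyra + Atlas + Mira + Deneb: cost 2 + 4 + 6 + 7 = 19 ≤ 22, return 15 + 13 + 17 + 10 = 55.
Lyra + Atlas + Capella + Mira + Deneb: cost 2 + 4 + 2 + 6 + 7 = 21 ≤ 22, return 15 + 13 + 7 + 17 + 10 = 62.
Best is Lyra, Atlas, Capella, Mira, and Deneb with total return 62.

62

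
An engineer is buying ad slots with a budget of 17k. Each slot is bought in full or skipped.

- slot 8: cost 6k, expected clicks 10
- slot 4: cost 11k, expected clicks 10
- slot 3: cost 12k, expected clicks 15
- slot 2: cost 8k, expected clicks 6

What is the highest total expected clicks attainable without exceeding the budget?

20

Take slot 8 and slot 4: cost 6 + 11 = 17 ≤ 17, expected clicks 10 + 10 = 20.
No other feasible combination does better.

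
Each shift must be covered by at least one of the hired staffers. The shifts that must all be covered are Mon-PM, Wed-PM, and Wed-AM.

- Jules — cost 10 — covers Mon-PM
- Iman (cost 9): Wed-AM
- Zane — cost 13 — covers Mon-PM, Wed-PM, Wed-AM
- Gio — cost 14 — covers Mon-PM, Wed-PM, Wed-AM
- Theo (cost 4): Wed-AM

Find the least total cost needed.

13

Zane alone covers Mon-PM, Wed-PM, Wed-AM — every shift.
Total cost: 13.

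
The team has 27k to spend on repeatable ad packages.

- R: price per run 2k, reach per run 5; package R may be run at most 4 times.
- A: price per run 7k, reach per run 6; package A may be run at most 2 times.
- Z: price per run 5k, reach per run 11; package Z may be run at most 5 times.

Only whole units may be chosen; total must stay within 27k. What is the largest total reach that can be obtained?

60

This is a bounded integer knapsack.
3×R and 4×Z: price 26 ≤ 27, reach 3·5 + 4·11 = 59.
1×R and 5×Z: price 27 ≤ 27, reach 1·5 + 5·11 = 60.
Best is 60.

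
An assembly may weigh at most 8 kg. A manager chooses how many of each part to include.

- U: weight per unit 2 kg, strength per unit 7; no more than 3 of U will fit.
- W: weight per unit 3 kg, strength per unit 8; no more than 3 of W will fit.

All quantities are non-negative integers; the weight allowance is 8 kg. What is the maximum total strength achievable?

2×U and 1×W: weight 7 ≤ 8, strength 2·7 + 1·8 = 22.
1×U and 2×W: weight 8 ≤ 8, strength 1·7 + 2·8 = 23.
Best is 23.

23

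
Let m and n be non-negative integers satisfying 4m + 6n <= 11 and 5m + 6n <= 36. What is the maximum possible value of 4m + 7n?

(m,n)=(1,1) is feasible, giving 11.
(m,n)=(2,0) is feasible, giving 8.
(m,n)=(0,1) is feasible, giving 7.
The best lattice point is (1,1), giving 11.

11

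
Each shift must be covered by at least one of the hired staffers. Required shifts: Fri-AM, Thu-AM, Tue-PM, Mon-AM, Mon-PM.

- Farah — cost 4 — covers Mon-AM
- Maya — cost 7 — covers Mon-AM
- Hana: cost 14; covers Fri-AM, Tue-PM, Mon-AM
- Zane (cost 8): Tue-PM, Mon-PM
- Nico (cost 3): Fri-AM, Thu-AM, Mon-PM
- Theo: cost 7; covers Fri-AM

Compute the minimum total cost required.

Choose Farah, Zane, and Nico: together they cover Fri-AM, Thu-AM, Tue-PM, Mon-AM, Mon-PM — every shift.
Total cost: 4 + 8 + 3 = 15.
No cover costs less than 15.

15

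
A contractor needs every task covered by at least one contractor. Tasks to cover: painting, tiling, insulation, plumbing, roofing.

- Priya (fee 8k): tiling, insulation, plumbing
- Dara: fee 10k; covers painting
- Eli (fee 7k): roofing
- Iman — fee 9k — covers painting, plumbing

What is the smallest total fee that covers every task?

Choose Priya, Eli, and Iman: together they cover painting, tiling, insulation, plumbing, roofing — every task.
Total fee: 8 + 7 + 9 = 24.
No cover costs less than 24.

24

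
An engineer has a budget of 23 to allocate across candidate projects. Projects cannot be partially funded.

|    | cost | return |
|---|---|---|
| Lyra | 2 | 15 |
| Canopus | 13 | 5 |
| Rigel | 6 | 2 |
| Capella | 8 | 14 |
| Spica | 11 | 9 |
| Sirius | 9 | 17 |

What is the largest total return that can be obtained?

Allowing fractional choices, the relaxed optimum would be about 49.3, but projects are indivisible.
Lyra + Capella + Sirius: cost 2 + 8 + 9 = 19 ≤ 23, return 15 + 14 + 17 = 46.
Lyra + Spica + Sirius: cost 2 + 11 + 9 = 22 ≤ 23, return 15 + 9 + 17 = 41.
Best is Lyra, Capella, and Sirius with total return 46.

46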